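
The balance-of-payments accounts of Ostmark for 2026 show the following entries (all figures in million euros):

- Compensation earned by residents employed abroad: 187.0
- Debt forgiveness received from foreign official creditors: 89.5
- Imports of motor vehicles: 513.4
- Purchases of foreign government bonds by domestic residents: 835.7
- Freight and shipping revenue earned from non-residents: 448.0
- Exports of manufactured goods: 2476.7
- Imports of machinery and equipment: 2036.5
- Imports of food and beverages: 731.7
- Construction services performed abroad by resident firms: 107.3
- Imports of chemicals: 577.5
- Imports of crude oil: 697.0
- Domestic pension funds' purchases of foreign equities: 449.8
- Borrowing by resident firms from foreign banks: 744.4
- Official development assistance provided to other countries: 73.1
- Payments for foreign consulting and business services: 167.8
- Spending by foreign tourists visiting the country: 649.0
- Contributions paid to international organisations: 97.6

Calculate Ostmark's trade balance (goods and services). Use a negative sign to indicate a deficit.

-1042.9

Goods: 2476.7 - 731.7 - 697.0 - 577.5 - 2036.5 - 513.4 = -2079.4
Services: 448.0 - 167.8 + 107.3 + 649.0 = 1036.5
Trade balance = -2079.4 + 1036.5 = -1042.9
(Excluded from the trade balance — primary income: compensation earned by residents employed abroad 187.0; capital account: debt forgiveness received from foreign official creditors 89.5; financial account: purchases of foreign government bonds by domestic residents 835.7, domestic pension funds' purchases of foreign equities 449.8, borrowing by resident firms from foreign banks 744.4; secondary income: official development assistance provided to other countries 73.1, contributions paid to international organisations 97.6.)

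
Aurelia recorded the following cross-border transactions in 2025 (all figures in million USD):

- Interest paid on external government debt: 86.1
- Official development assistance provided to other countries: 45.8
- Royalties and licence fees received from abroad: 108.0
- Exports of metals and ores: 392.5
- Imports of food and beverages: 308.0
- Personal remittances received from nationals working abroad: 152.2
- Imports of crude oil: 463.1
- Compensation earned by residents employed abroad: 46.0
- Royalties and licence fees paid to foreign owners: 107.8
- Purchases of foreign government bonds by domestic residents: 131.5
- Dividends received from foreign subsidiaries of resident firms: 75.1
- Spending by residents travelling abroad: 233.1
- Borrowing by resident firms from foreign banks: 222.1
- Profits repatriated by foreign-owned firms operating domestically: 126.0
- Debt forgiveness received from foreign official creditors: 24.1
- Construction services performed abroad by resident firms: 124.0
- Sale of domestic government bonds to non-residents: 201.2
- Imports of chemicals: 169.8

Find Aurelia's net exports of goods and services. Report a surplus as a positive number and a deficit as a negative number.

Goods: 392.5 - 169.8 - 308.0 - 463.1 = -548.4
Services: 124.0 - 107.8 + 108.0 - 233.1 = -108.9
Trade balance = -548.4 + (-108.9) = -657.3
(Excluded from the trade balance — primary income: interest paid on external government debt 86.1, compensation earned by residents employed abroad 46.0, dividends received from foreign subsidiaries of resident firms 75.1, profits repatriated by foreign-owned firms operating domestically 126.0; secondary income: official development assistance provided to other countries 45.8, personal remittances received from nationals working abroad 152.2; financial account: purchases of foreign government bonds by domestic residents 131.5, borrowing by resident firms from foreign banks 222.1, sale of domestic government bonds to non-residents 201.2; capital account: debt forgiveness received from foreign official creditors 24.1.)

-657.3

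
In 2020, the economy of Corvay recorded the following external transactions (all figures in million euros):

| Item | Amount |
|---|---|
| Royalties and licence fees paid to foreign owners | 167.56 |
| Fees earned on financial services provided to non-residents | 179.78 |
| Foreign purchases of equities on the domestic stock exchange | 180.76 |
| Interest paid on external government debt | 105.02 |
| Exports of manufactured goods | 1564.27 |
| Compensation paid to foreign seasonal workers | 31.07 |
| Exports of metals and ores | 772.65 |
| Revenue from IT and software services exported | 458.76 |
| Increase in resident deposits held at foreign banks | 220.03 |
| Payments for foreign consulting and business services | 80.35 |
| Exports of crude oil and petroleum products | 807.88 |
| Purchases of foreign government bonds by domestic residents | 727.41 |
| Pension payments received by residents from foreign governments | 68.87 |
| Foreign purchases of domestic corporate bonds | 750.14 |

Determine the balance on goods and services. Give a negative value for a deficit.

Goods: 807.88 + 772.65 + 1564.27 = 3144.80
Services: -167.56 - 80.35 + 179.78 + 458.76 = 390.63
Trade balance = 3144.80 + 390.63 = 3535.43
(Excluded from the trade balance — financial account: foreign purchases of equities on the domestic stock exchange 180.76, increase in resident deposits held at foreign banks 220.03, purchases of foreign government bonds by domestic residents 727.41, foreign purchases of domestic corporate bonds 750.14; primary income: interest paid on external government debt 105.02, compensation paid to foreign seasonal workers 31.07; secondary income: pension payments received by residents from foreign governments 68.87.)

3535.43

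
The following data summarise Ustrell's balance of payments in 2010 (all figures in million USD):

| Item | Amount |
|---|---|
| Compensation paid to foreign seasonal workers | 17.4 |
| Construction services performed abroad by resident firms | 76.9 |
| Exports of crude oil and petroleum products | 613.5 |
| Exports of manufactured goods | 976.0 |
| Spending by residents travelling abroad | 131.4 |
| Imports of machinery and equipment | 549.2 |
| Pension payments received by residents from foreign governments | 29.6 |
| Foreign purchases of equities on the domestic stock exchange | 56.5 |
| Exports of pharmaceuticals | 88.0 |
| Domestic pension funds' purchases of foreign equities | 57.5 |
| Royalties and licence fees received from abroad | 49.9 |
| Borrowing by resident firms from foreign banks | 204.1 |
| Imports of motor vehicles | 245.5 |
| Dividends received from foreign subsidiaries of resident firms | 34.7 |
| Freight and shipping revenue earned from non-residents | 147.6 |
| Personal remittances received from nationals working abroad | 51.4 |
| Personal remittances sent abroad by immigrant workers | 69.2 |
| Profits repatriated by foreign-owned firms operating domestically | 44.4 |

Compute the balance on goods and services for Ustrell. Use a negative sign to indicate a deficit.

Goods: 976.0 + 613.5 + 88.0 - 549.2 - 245.5 = 882.8
Services: 49.9 + 147.6 - 131.4 + 76.9 = 143.0
Trade balance = 882.8 + 143.0 = 1025.8
(Excluded from the trade balance — primary income: compensation paid to foreign seasonal workers 17.4, dividends received from foreign subsidiaries of resident firms 34.7, profits repatriated by foreign-owned firms operating domestically 44.4; secondary income: pension payments received by residents from foreign governments 29.6, personal remittances received from nationals working abroad 51.4, personal remittances sent abroad by immigrant workers 69.2; financial account: foreign purchases of equities on the domestic stock exchange 56.5, domestic pension funds' purchases of foreign equities 57.5, borrowing by resident firms from foreign banks 204.1.)

1025.8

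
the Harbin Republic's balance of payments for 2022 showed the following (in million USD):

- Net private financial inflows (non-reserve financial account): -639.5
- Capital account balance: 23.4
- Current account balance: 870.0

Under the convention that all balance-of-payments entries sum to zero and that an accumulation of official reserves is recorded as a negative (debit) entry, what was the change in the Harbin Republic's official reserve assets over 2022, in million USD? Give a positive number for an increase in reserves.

Official reserve transactions balance = -(870.0 + 23.4 + (-639.5)) = -253.9
An accumulation of reserves is recorded as a debit (negative entry), so the change in the stock of reserves is the negative of that balance.
Change in official reserves = -(-253.9) = 253.9

253.9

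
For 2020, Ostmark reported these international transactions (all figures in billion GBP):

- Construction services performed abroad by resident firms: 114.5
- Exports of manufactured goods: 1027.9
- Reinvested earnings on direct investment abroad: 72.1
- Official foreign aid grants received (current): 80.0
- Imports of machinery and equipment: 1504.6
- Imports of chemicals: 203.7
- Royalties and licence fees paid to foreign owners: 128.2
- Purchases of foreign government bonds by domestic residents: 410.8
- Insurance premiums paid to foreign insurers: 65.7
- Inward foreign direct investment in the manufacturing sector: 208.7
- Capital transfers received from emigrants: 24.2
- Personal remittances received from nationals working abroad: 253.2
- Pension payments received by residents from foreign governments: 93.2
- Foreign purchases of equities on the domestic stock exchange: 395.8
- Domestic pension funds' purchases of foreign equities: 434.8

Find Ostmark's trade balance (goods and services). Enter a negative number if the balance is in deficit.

-759.8

Goods: 1027.9 - 203.7 - 1504.6 = -680.4
Services: -65.7 + 114.5 - 128.2 = -79.4
Trade balance = -680.4 + (-79.4) = -759.8
(Excluded from the trade balance — primary income: reinvested earnings on direct investment abroad 72.1; secondary income: official foreign aid grants received (current) 80.0, personal remittances received from nationals working abroad 253.2, pension payments received by residents from foreign governments 93.2; financial account: purchases of foreign government bonds by domestic residents 410.8, inward foreign direct investment in the manufacturing sector 208.7, foreign purchases of equities on the domestic stock exchange 395.8, domestic pension funds' purchases of foreign equities 434.8; capital account: capital transfers received from emigrants 24.2.)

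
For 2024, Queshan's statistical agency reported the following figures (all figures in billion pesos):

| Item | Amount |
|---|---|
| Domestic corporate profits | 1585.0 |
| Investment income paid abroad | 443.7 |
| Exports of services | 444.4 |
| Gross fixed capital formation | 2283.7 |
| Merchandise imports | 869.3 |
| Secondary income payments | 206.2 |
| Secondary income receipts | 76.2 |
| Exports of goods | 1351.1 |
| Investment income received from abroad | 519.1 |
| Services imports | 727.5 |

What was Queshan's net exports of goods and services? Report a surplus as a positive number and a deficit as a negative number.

Goods balance = 1351.1 - 869.3 = 481.8
Services balance = 444.4 - 727.5 = -283.1
Trade balance (goods + services) = 481.8 + (-283.1) = 198.7

198.7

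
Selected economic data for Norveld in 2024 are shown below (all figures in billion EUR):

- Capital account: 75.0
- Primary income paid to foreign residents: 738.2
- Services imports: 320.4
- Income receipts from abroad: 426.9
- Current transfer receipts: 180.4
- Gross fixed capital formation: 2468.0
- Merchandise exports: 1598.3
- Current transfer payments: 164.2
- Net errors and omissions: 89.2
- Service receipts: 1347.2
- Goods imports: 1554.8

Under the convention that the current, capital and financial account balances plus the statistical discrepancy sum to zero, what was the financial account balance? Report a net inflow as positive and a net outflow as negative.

Goods balance = 1598.3 - 1554.8 = 43.5
Services balance = 1347.2 - 320.4 = 1026.8
Trade balance (goods + services) = 43.5 + 1026.8 = 1070.3
Net primary income = 426.9 - 738.2 = -311.3
Net secondary income = 180.4 - 164.2 = 16.2
Current account = 1070.3 + (-311.3) + 16.2 = 775.2
Financial account = -(775.2 + 75.0 + 89.2) = -939.4

-939.4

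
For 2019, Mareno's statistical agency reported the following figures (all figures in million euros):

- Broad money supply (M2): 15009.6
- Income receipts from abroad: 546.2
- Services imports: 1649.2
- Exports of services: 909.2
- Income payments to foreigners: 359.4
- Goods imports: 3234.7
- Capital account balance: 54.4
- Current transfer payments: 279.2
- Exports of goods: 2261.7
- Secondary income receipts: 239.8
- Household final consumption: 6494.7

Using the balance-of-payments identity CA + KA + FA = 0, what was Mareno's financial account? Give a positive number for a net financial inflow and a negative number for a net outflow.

1511.2

Goods balance = 2261.7 - 3234.7 = -973.0
Services balance = 909.2 - 1649.2 = -740.0
Trade balance (goods + services) = -973.0 + (-740.0) = -1713.0
Net primary income = 546.2 - 359.4 = 186.8
Net secondary income = 239.8 - 279.2 = -39.4
Current account = -1713.0 + 186.8 + (-39.4) = -1565.6
Financial account = -(-1565.6 + 54.4) = 1511.2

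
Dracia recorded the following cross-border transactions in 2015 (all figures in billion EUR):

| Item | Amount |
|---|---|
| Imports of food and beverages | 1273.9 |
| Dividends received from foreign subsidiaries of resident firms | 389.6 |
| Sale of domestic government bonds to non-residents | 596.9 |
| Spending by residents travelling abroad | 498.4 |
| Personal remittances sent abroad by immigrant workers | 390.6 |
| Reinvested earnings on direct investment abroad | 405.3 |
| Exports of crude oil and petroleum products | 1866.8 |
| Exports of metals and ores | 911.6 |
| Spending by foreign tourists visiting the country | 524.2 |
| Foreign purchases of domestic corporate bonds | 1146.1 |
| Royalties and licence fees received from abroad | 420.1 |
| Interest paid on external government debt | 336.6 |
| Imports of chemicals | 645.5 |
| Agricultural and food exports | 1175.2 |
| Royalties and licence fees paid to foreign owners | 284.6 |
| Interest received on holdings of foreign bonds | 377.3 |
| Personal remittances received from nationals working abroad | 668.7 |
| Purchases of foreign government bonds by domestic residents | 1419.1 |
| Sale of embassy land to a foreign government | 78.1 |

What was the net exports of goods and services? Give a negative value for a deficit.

Goods: -1273.9 - 645.5 + 1175.2 + 911.6 + 1866.8 = 2034.2
Services: 420.1 - 284.6 + 524.2 - 498.4 = 161.3
Trade balance = 2034.2 + 161.3 = 2195.5
(Excluded from the trade balance — primary income: dividends received from foreign subsidiaries of resident firms 389.6, reinvested earnings on direct investment abroad 405.3, interest paid on external government debt 336.6, interest received on holdings of foreign bonds 377.3; financial account: sale of domestic government bonds to non-residents 596.9, foreign purchases of domestic corporate bonds 1146.1, purchases of foreign government bonds by domestic residents 1419.1; secondary income: personal remittances sent abroad by immigrant workers 390.6, personal remittances received from nationals working abroad 668.7; capital account: sale of embassy land to a foreign government 78.1.)

2195.5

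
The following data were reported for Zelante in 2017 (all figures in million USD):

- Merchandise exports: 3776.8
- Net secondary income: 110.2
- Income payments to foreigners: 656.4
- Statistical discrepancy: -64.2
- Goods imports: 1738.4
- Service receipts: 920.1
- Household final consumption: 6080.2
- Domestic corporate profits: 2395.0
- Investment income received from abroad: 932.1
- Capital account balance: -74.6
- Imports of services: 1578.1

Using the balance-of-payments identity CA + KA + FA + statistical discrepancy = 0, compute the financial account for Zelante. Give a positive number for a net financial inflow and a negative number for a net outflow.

Goods balance = 3776.8 - 1738.4 = 2038.4
Services balance = 920.1 - 1578.1 = -658.0
Trade balance (goods + services) = 2038.4 + (-658.0) = 1380.4
Net primary income = 932.1 - 656.4 = 275.7
Net secondary income = 110.2
Current account = 1380.4 + 275.7 + 110.2 = 1766.3
Financial account = -(1766.3 + (-74.6) + (-64.2)) = -1627.5

-1627.5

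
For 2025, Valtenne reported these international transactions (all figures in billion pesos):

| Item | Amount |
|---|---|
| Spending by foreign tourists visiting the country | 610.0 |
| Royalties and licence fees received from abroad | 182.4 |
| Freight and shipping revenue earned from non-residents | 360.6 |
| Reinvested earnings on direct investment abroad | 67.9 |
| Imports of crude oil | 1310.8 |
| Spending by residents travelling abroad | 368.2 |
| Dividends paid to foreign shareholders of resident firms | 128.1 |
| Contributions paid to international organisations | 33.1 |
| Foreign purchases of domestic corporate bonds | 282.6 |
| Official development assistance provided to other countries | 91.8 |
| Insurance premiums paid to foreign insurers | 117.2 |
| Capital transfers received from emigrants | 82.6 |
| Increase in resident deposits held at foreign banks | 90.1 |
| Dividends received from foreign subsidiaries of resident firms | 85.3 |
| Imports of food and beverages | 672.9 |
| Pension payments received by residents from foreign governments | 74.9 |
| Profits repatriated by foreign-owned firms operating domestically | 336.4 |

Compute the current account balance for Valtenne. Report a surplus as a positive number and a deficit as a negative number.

-1677.4

Goods: -1310.8 - 672.9 = -1983.7
Services: -117.2 + 610.0 + 360.6 - 368.2 + 182.4 = 667.6
Primary income: 67.9 - 336.4 + 85.3 - 128.1 = -311.3
Secondary income: -91.8 + 74.9 - 33.1 = -50.0
Current account = (-1983.7) + 667.6 + (-311.3) + (-50.0) = -1677.4
(Excluded from the current account — financial account: foreign purchases of domestic corporate bonds 282.6, increase in resident deposits held at foreign banks 90.1; capital account: capital transfers received from emigrants 82.6.)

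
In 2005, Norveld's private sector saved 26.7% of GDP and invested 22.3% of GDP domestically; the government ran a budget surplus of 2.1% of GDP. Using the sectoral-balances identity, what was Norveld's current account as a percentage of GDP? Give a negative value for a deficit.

6.5

By the sectoral-balances identity, CA = (S_private - I) + (T - G).
Private balance = 26.7 - 22.3 = 4.4
Government balance (T - G) = 2.1
CA = 4.4 + 2.1 = 6.5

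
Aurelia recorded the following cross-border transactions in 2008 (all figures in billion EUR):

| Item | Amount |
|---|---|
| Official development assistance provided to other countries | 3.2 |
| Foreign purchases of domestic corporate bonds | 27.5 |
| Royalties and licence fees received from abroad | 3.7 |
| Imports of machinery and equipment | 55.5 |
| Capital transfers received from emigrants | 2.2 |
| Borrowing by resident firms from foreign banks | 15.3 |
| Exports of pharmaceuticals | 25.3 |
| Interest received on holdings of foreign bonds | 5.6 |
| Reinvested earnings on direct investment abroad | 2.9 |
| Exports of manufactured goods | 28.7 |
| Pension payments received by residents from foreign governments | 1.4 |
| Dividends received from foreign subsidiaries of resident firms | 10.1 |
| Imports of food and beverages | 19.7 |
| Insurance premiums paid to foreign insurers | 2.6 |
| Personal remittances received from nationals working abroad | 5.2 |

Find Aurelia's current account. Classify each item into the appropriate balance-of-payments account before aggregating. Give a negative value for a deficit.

Goods: -19.7 - 55.5 + 28.7 + 25.3 = -21.2
Services: 3.7 - 2.6 = 1.1
Primary income: 10.1 + 2.9 + 5.6 = 18.6
Secondary income: 1.4 + 5.2 - 3.2 = 3.4
Current account = (-21.2) + 1.1 + 18.6 + 3.4 = 1.9
(Excluded from the current account — financial account: foreign purchases of domestic corporate bonds 27.5, borrowing by resident firms from foreign banks 15.3; capital account: capital transfers received from emigrants 2.2.)

1.9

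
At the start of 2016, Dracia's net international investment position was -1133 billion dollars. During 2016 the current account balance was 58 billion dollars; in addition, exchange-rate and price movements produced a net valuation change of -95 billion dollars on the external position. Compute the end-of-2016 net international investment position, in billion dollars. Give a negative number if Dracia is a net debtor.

-1170

Change in NIIP = current account + net valuation change = 58 + (-95) = -37
End-of-year NIIP = -1133 + (-37) = -1170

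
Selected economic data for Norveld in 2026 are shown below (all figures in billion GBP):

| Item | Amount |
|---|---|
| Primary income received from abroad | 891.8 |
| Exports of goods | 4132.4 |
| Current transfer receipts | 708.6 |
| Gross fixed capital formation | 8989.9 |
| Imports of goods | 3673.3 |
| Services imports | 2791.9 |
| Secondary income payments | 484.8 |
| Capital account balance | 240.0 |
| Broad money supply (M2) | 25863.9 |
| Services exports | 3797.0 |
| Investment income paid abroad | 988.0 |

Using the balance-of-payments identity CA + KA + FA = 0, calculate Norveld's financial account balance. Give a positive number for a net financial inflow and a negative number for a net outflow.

-1831.8

Goods balance = 4132.4 - 3673.3 = 459.1
Services balance = 3797.0 - 2791.9 = 1005.1
Trade balance (goods + services) = 459.1 + 1005.1 = 1464.2
Net primary income = 891.8 - 988.0 = -96.2
Net secondary income = 708.6 - 484.8 = 223.8
Current account = 1464.2 + (-96.2) + 223.8 = 1591.8
Financial account = -(1591.8 + 240.0) = -1831.8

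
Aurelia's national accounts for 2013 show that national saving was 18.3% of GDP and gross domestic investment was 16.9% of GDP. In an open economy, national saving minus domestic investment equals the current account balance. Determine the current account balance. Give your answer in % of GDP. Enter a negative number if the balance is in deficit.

1.4

S - I = CA (net lending to the rest of the world).
CA = S - I = 18.3 - 16.9 = 1.4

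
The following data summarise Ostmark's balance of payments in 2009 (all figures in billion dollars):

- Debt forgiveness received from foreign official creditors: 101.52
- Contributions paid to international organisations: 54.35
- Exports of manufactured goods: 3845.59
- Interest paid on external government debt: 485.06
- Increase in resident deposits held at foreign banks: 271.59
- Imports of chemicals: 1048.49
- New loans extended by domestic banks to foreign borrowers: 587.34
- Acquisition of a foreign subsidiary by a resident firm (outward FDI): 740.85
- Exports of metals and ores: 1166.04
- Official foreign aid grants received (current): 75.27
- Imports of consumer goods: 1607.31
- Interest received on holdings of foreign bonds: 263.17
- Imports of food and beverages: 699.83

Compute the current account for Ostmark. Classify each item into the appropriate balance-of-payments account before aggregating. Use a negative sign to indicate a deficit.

Goods: 1166.04 - 699.83 - 1048.49 - 1607.31 + 3845.59 = 1656.00
Primary income: 263.17 - 485.06 = -221.89
Secondary income: -54.35 + 75.27 = 20.92
Current account = 1656.00 + (-221.89) + 20.92 = 1455.03
(Excluded from the current account — capital account: debt forgiveness received from foreign official creditors 101.52; financial account: increase in resident deposits held at foreign banks 271.59, new loans extended by domestic banks to foreign borrowers 587.34, acquisition of a foreign subsidiary by a resident firm (outward FDI) 740.85.)

1455.03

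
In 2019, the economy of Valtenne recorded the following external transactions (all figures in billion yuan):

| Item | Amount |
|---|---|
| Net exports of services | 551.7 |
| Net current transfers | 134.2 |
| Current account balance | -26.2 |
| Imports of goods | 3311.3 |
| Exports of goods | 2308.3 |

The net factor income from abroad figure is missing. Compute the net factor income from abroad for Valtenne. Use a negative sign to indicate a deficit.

290.9

Current account = goods balance + services balance + net primary income + net secondary income
Sum of the known components = -317.1
Net factor income from abroad = CA - (known components) = -26.2 - (-317.1) = 290.9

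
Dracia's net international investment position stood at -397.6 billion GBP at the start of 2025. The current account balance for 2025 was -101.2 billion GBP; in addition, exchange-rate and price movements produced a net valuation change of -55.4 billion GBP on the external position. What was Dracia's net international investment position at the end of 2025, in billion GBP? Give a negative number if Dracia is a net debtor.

Change in NIIP = current account + net valuation change = -101.2 + (-55.4) = -156.6
End-of-year NIIP = -397.6 + (-156.6) = -554.2

-554.2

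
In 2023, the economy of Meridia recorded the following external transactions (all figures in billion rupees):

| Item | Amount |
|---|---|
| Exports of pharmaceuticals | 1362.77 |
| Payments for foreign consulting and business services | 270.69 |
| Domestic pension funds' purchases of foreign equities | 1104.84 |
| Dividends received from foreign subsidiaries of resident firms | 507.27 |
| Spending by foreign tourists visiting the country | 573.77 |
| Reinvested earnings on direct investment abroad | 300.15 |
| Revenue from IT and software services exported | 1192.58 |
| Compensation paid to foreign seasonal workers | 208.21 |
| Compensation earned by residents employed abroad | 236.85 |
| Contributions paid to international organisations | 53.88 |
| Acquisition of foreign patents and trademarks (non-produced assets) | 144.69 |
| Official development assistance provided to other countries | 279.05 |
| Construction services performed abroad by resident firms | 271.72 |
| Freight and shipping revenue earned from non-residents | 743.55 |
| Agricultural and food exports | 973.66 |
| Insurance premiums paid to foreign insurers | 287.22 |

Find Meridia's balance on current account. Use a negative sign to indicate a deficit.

5063.27

Goods: 1362.77 + 973.66 = 2336.43
Services: 743.55 + 573.77 + 271.72 - 270.69 + 1192.58 - 287.22 = 2223.71
Primary income: -208.21 + 300.15 + 236.85 + 507.27 = 836.06
Secondary income: -53.88 - 279.05 = -332.93
Current account = 2336.43 + 2223.71 + 836.06 + (-332.93) = 5063.27
(Excluded from the current account — financial account: domestic pension funds' purchases of foreign equities 1104.84; capital account: acquisition of foreign patents and trademarks (non-produced assets) 144.69.)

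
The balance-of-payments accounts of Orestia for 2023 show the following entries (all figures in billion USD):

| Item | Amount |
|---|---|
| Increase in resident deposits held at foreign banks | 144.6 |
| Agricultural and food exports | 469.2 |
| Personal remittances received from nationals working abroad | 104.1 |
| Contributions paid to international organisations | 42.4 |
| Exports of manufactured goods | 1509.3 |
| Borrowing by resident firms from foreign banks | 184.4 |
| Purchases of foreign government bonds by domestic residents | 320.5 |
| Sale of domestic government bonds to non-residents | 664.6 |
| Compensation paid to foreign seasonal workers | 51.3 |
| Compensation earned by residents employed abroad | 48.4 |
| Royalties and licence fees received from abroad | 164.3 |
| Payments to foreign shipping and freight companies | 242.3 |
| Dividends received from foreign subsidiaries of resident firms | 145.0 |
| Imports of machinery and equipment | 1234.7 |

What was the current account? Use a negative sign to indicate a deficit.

Goods: -1234.7 + 469.2 + 1509.3 = 743.8
Services: 164.3 - 242.3 = -78.0
Primary income: 48.4 - 51.3 + 145.0 = 142.1
Secondary income: 104.1 - 42.4 = 61.7
Current account = 743.8 + (-78.0) + 142.1 + 61.7 = 869.6
(Excluded from the current account — financial account: increase in resident deposits held at foreign banks 144.6, borrowing by resident firms from foreign banks 184.4, purchases of foreign government bonds by domestic residents 320.5, sale of domestic government bonds to non-residents 664.6.)

869.6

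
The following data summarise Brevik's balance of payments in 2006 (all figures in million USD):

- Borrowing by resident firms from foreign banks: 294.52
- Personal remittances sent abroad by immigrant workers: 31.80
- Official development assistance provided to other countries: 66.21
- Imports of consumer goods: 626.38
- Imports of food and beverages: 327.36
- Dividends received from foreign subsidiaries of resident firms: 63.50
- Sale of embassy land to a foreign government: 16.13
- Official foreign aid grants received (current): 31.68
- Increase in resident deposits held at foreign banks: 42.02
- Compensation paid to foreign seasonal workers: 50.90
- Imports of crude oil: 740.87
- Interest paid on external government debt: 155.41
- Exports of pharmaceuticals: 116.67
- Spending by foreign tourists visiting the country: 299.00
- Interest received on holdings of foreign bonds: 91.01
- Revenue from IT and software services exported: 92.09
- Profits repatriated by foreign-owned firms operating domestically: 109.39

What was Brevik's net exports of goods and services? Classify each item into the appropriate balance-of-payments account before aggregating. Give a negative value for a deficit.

-1186.85

Goods: -327.36 + 116.67 - 626.38 - 740.87 = -1577.94
Services: 92.09 + 299.00 = 391.09
Trade balance = -1577.94 + 391.09 = -1186.85
(Excluded from the trade balance — financial account: borrowing by resident firms from foreign banks 294.52, increase in resident deposits held at foreign banks 42.02; secondary income: personal remittances sent abroad by immigrant workers 31.80, official development assistance provided to other countries 66.21, official foreign aid grants received (current) 31.68; primary income: dividends received from foreign subsidiaries of resident firms 63.50, compensation paid to foreign seasonal workers 50.90, interest paid on external government debt 155.41, interest received on holdings of foreign bonds 91.01, profits repatriated by foreign-owned firms operating domestically 109.39; capital account: sale of embassy land to a foreign government 16.13.)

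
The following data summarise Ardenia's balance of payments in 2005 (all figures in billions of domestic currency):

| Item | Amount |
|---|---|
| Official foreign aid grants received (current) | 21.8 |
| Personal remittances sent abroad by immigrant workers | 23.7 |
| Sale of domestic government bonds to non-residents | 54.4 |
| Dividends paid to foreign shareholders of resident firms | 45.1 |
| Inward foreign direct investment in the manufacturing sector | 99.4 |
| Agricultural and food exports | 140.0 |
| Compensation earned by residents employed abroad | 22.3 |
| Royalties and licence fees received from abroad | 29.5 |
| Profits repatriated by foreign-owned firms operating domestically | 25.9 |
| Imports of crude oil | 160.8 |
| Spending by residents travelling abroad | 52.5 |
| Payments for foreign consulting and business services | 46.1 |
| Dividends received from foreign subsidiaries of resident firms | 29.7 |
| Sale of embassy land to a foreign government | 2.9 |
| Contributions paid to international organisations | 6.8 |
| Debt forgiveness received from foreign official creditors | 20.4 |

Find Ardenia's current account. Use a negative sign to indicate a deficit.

-117.6

Goods: -160.8 + 140.0 = -20.8
Services: -46.1 + 29.5 - 52.5 = -69.1
Primary income: -25.9 + 29.7 - 45.1 + 22.3 = -19.0
Secondary income: 21.8 - 23.7 - 6.8 = -8.7
Current account = (-20.8) + (-69.1) + (-19.0) + (-8.7) = -117.6
(Excluded from the current account — financial account: sale of domestic government bonds to non-residents 54.4, inward foreign direct investment in the manufacturing sector 99.4; capital account: sale of embassy land to a foreign government 2.9, debt forgiveness received from foreign official creditors 20.4.)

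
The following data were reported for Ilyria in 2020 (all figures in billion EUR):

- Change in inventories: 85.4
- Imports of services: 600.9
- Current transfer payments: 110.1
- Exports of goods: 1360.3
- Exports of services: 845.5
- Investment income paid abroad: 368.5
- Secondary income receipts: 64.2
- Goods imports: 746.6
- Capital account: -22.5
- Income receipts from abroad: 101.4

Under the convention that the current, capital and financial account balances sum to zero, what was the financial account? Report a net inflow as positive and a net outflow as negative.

-522.8

Goods balance = 1360.3 - 746.6 = 613.7
Services balance = 845.5 - 600.9 = 244.6
Trade balance (goods + services) = 613.7 + 244.6 = 858.3
Net primary income = 101.4 - 368.5 = -267.1
Net secondary income = 64.2 - 110.1 = -45.9
Current account = 858.3 + (-267.1) + (-45.9) = 545.3
Financial account = -(545.3 + (-22.5)) = -522.8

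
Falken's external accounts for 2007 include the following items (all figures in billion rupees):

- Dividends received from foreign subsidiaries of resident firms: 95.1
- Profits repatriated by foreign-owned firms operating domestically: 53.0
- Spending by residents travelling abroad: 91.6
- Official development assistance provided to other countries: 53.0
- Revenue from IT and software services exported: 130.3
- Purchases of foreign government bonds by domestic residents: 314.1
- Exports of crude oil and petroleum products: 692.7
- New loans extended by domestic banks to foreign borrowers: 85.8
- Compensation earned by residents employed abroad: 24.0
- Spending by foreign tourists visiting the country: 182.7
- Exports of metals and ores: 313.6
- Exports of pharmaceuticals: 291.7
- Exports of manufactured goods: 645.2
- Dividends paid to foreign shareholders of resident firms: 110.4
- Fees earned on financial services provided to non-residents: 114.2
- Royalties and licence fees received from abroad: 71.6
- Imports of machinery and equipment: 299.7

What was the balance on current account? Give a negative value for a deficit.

1953.4

Goods: 692.7 + 645.2 + 313.6 - 299.7 + 291.7 = 1643.5
Services: 71.6 + 130.3 - 91.6 + 114.2 + 182.7 = 407.2
Primary income: -110.4 - 53.0 + 95.1 + 24.0 = -44.3
Secondary income: -53.0
Current account = 1643.5 + 407.2 + (-44.3) + (-53.0) = 1953.4
(Excluded from the current account — financial account: purchases of foreign government bonds by domestic residents 314.1, new loans extended by domestic banks to foreign borrowers 85.8.)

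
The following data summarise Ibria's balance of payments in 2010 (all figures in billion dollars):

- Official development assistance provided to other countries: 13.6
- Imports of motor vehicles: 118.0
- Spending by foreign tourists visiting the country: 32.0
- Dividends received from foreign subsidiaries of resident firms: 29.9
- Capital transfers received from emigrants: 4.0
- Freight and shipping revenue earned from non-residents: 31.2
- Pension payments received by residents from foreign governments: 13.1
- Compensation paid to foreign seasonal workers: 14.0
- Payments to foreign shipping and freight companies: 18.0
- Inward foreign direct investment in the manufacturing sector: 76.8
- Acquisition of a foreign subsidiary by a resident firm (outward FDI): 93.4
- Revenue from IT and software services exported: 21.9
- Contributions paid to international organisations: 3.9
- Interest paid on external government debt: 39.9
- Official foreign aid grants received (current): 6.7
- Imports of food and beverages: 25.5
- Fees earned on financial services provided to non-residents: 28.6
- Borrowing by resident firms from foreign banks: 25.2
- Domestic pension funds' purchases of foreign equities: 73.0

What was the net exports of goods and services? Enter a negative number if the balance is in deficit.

-47.8

Goods: -118.0 - 25.5 = -143.5
Services: 21.9 + 28.6 + 31.2 + 32.0 - 18.0 = 95.7
Trade balance = -143.5 + 95.7 = -47.8
(Excluded from the trade balance — secondary income: official development assistance provided to other countries 13.6, pension payments received by residents from foreign governments 13.1, contributions paid to international organisations 3.9, official foreign aid grants received (current) 6.7; primary income: dividends received from foreign subsidiaries of resident firms 29.9, compensation paid to foreign seasonal workers 14.0, interest paid on external government debt 39.9; capital account: capital transfers received from emigrants 4.0; financial account: inward foreign direct investment in the manufacturing sector 76.8, acquisition of a foreign subsidiary by a resident firm (outward FDI) 93.4, borrowing by resident firms from foreign banks 25.2, domestic pension funds' purchases of foreign equities 73.0.)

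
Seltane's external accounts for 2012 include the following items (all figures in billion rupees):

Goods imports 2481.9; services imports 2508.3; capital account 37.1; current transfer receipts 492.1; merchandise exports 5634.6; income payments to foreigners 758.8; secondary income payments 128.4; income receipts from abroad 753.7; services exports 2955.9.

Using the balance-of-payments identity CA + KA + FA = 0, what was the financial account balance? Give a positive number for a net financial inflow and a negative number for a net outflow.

Goods balance = 5634.6 - 2481.9 = 3152.7
Services balance = 2955.9 - 2508.3 = 447.6
Trade balance (goods + services) = 3152.7 + 447.6 = 3600.3
Net primary income = 753.7 - 758.8 = -5.1
Net secondary income = 492.1 - 128.4 = 363.7
Current account = 3600.3 + (-5.1) + 363.7 = 3958.9
Financial account = -(3958.9 + 37.1) = -3996.0

-3996.0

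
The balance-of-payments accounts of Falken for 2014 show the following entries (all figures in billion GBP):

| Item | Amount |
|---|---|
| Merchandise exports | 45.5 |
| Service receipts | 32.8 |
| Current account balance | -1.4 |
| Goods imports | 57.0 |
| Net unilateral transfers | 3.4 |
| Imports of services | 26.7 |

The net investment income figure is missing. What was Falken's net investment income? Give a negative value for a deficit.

0.6

Current account = goods balance + services balance + net primary income + net secondary income
Sum of the known components = -2.0
Net investment income = CA - (known components) = -1.4 - (-2.0) = 0.6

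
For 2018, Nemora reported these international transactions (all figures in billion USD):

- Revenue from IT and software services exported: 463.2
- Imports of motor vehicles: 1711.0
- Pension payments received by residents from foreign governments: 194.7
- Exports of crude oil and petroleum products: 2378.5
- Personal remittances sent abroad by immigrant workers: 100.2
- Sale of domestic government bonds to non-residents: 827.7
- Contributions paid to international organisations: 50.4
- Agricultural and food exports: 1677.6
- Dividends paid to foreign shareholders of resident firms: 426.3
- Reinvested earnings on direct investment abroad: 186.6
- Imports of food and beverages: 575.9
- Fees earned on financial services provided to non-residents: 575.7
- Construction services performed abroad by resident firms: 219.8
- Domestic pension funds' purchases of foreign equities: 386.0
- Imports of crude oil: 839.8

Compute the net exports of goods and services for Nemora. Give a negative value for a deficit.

Goods: -1711.0 - 575.9 + 2378.5 + 1677.6 - 839.8 = 929.4
Services: 463.2 + 219.8 + 575.7 = 1258.7
Trade balance = 929.4 + 1258.7 = 2188.1
(Excluded from the trade balance — secondary income: pension payments received by residents from foreign governments 194.7, personal remittances sent abroad by immigrant workers 100.2, contributions paid to international organisations 50.4; financial account: sale of domestic government bonds to non-residents 827.7, domestic pension funds' purchases of foreign equities 386.0; primary income: dividends paid to foreign shareholders of resident firms 426.3, reinvested earnings on direct investment abroad 186.6.)

2188.1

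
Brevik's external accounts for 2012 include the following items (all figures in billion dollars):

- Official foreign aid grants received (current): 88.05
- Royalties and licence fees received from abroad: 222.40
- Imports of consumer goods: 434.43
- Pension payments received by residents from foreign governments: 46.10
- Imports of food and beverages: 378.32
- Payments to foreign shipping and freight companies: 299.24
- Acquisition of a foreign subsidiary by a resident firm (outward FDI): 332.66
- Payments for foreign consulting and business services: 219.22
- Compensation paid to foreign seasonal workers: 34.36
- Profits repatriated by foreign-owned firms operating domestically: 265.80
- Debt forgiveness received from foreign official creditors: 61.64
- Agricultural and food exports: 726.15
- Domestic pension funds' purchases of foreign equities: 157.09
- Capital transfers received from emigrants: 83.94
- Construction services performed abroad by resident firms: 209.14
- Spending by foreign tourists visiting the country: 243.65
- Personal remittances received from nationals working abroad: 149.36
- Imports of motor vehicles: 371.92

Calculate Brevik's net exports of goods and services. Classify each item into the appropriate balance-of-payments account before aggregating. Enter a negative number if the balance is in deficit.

-301.79

Goods: -434.43 - 378.32 - 371.92 + 726.15 = -458.52
Services: 243.65 + 222.40 + 209.14 - 299.24 - 219.22 = 156.73
Trade balance = -458.52 + 156.73 = -301.79
(Excluded from the trade balance — secondary income: official foreign aid grants received (current) 88.05, pension payments received by residents from foreign governments 46.10, personal remittances received from nationals working abroad 149.36; financial account: acquisition of a foreign subsidiary by a resident firm (outward FDI) 332.66, domestic pension funds' purchases of foreign equities 157.09; primary income: compensation paid to foreign seasonal workers 34.36, profits repatriated by foreign-owned firms operating domestically 265.80; capital account: debt forgiveness received from foreign official creditors 61.64, capital transfers received from emigrants 83.94.)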